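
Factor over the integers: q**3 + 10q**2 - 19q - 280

(q + 7)(q + 8)(q - 5)

By the rational root theorem, q = -7 is a root, so (q + 7) divides it; the quotient is q**2 + 3q - 40.
The remaining quadratic factors as (q - 5)(q + 8).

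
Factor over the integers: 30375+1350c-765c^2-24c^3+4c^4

Among the possible rational roots, c = 15/2 is a root, so (2c-15) divides it; the quotient is 2c^3+3c^2-360c-2025.
Then c = -9 is a root, so (c+9) divides it; the quotient is 2c^2-15c-225.
The remaining quadratic factors as (2c+15)(c-15).

(2c+15)(2c-15)(c+9)(c-15)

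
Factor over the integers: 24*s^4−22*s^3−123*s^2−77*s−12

(2*s+1)*(3*s+4)*(4*s+1)*(s−3)

Testing divisors of the constant over divisors of the leading coefficient, s = −1/2 is a root, so (2*s+1) divides it; the quotient is 12*s^3−17*s^2−53*s−12.
Next, s = −1/4 is a root, so (4*s+1) is a factor; dividing leaves 3*s^2−5*s−12.
The remaining quadratic factors as (3*s+4)(s−3).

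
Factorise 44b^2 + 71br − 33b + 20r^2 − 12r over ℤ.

(11b + 4r)(4b + 5r − 3)

Group: 11b(4b + 5r − 3) + 4r(4b + 5r − 3); both groups contain (4b + 5r − 3).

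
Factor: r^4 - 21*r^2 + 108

Substitute u = r^2 to get a quadratic in u, then factor.
r^2 - 12 is irreducible over ℤ (12 is not a perfect square).
r^2 - 9 is a difference of squares.

(r + 3)*(r - 3)*(r^2 - 12)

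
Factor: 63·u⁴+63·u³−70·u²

Pull out the common factor 7·u², then factor the remaining trinomial.

7·u²·(3·u+5)·(3·u−2)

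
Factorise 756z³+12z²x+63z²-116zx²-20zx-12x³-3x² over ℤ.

(7z-3x)(12z+4x+1)(9z+x)

Group: 12z(63z²-20zx-3x²) + (4x+1)(63z²-20zx-3x²); both groups contain (63z²-20zx-3x²), so (12z+4x+1) is a factor with cofactor 63z²-20zx-3x².
The cofactor groups again: 63z²-20zx-3x² = 9z(7z-3x) + x(7z-3x); both groups contain (7z-3x), giving (9z+x)(7z-3x).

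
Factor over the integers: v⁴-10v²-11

Substitute u = v² to get a quadratic in u, then factor.
v²-11 is irreducible over ℤ (11 is not a perfect square).
v²+1 is irreducible over ℤ (sum of squares).

(v²+1)(v²-11)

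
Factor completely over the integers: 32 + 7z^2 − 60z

Need a pair with product 7·32 = 224 and sum −60: that's −4 and −56.
Split the middle term: 7z^2 − 4z − 56z + 32 = z(7z − 4) − 8(7z − 4).

(7z − 4)(z − 8)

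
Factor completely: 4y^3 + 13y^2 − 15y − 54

By the rational root theorem, y = 2 is a root, so (y − 2) is a factor; dividing leaves 4y^2 + 21y + 27.
The remaining quadratic factors as (4y + 9)(y + 3).

(4y + 9)(y + 3)(y − 2)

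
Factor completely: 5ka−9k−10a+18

(5a−9)(k−2)

Group as (5ka−9k) + (−10a+18) = k(5a−9) − 2(5a−9).
Both groups share the factor (5a−9).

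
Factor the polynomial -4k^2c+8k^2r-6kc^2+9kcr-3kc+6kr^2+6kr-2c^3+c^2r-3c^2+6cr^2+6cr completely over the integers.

Group: 4k(-kc+2kr-c^2+2cr) + (2c+3r+3)(-kc+2kr-c^2+2cr); both groups contain (-kc+2kr-c^2+2cr), so (4k+2c+3r+3) is a factor with cofactor -kc+2kr-c^2+2cr.
The cofactor groups again: -kc+2kr-c^2+2cr = -k(c-2r) - c(c-2r); both groups contain (c-2r), giving -(k+c)(c-2r).

-(4k+2c+3r+3)(k+c)(c-2r)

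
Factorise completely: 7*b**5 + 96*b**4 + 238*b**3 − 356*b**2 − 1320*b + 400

(7*b − 2)*(b + 10)*(b − 2)*(b**2 + 6*b + 10)

By the rational root theorem, b = 2 is a root, so (b − 2) divides it; the quotient is 7*b**4 + 110*b**3 + 458*b**2 + 560*b − 200.
Continuing, b = −10 is a root, so (b + 10) is a factor; dividing leaves 7*b**3 + 40*b**2 + 58*b − 20.
Then b = 2/7 is a root, so (7*b − 2) is a factor; dividing leaves b**2 + 6*b + 10.
The quadratic b**2 + 6*b + 10 has discriminant −4 < 0 and is irreducible over ℤ.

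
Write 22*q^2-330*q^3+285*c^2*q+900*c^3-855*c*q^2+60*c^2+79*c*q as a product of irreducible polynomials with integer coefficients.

(12*c+11*q)*(15*c-15*q+1)*(5*c+2*q)

Group: 5*c*(180*c^2-15*c*q+12*c-165*q^2+11*q) + 2*q*(180*c^2-15*c*q+12*c-165*q^2+11*q); both groups contain (180*c^2-15*c*q+12*c-165*q^2+11*q), so (5*c+2*q) is a factor with cofactor 180*c^2-15*c*q+12*c-165*q^2+11*q.
The cofactor groups again: 180*c^2-15*c*q+12*c-165*q^2+11*q = 12*c*(15*c-15*q+1) + 11*q*(15*c-15*q+1); both groups contain (15*c-15*q+1), giving (12*c+11*q)*(15*c-15*q+1).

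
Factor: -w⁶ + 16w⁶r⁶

w⁶(4r³ + 1)(4r³ - 1)

Pull out the common factor w⁶, leaving 16r⁶ - 1.
Recognize a difference of squares with the parts 4r³ and 1.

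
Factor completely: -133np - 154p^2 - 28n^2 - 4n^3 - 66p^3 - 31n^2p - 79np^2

-(4n + 11p)(n + 2p)(n + 3p + 7)

Group: n(-4n^2 - 23np - 28n - 33p^2 - 77p) + 2p(-4n^2 - 23np - 28n - 33p^2 - 77p); both groups contain (-4n^2 - 23np - 28n - 33p^2 - 77p), so (n + 2p) is a factor with cofactor -4n^2 - 23np - 28n - 33p^2 - 77p.
The cofactor groups again: -4n^2 - 23np - 28n - 33p^2 - 77p = -n(4n + 11p) + (-3p - 7)(4n + 11p); both groups contain (4n + 11p), giving -(n + 3p + 7)(4n + 11p).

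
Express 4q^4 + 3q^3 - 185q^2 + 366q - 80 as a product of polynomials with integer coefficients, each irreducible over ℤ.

Trying the rational-root candidates, q = 1/4 is a root, so (4q - 1) divides it; the quotient is q^3 + q^2 - 46q + 80.
Continuing, q = 2 is a root, so (q - 2) is a factor; dividing leaves q^2 + 3q - 40.
The remaining quadratic factors as (q - 5)(q + 8).

(4q - 1)(q + 8)(q - 2)(q - 5)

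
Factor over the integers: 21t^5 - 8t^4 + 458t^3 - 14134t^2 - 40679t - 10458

(3t + 7)(7t + 2)(t - 9)(t^2 + 6t + 83)

By the rational root theorem, t = -7/3 is a root, so (3t + 7) divides it; the quotient is 7t^4 - 19t^3 + 197t^2 - 5171t - 1494.
Continuing, t = -2/7 is a root, giving the factor (7t + 2) and quotient t^3 - 3t^2 + 29t - 747.
Then t = 9 is a root, giving the factor (t - 9) and quotient t^2 + 6t + 83.
The quadratic t^2 + 6t + 83 has discriminant -296 < 0 and is irreducible over ℤ.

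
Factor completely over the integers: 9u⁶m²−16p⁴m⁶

Factor out m² first: what remains is −16p⁴m⁴+9u⁶.
Recognize a difference of squares with the parts 3u³ and 4p²m².

−m²(4p²m²+3u³)(4p²m²−3u³)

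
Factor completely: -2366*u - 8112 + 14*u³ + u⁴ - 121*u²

By the rational root theorem, u = -6 is a root, giving the factor (u + 6) and quotient u³ + 8*u² - 169*u - 1352.
Next, u = 13 is a root, giving the factor (u - 13) and quotient u² + 21*u + 104.
The remaining quadratic factors as (u + 8)(u + 13).

(u + 13)*(u + 6)*(u + 8)*(u - 13)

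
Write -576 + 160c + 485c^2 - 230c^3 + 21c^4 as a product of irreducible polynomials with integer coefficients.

Among the possible rational roots, c = 8 is a root, so (c - 8) is a factor; dividing leaves 21c^3 - 62c^2 - 11c + 72.
Then c = 8/3 is a root, giving the factor (3c - 8) and quotient 7c^2 - 2c - 9.
The remaining quadratic factors as (7c - 9)(c + 1).

(3c - 8)(7c - 9)(c + 1)(c - 8)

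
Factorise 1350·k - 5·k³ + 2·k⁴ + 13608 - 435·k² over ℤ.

By the rational root theorem, k = -14 is a root, so (k + 14) divides it; the quotient is 2·k³ - 33·k² + 27·k + 972.
Then k = -9/2 is a root, giving the factor (2·k + 9) and quotient k² - 21·k + 108.
The remaining quadratic factors as (k - 12)(k - 9).

(2·k + 9)·(k + 14)·(k - 12)·(k - 9)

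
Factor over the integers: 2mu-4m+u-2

Group as (2mu-4m) + (u-2) = 2m(u-2) + (u-2).
Both groups share the factor (u-2).

(2m+1)(u-2)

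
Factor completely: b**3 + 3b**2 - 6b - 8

(b + 1)(b + 4)(b - 2)

By the rational root theorem, b = -1 is a root, giving the factor (b + 1) and quotient b**2 + 2b - 8.
The remaining quadratic factors as (b + 4)(b - 2).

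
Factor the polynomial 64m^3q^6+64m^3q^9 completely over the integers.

64m^3q^6(q+1)(q^2-q+1)

Every term has a factor of 64m^3q^6; factoring it out leaves q^3+1.
Recognize a sum of cubes with the parts 1 and q.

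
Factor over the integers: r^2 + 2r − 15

(r + 5)(r − 3)

Two integers with product −15 and sum 2 are −3 and 5.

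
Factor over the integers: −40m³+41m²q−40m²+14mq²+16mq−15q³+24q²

Group: m(−40m²+mq−40m+15q²−24q) − q(−40m²+mq−40m+15q²−24q); both groups contain (−40m²+mq−40m+15q²−24q), so (m−q) is a factor with cofactor −40m²+mq−40m+15q²−24q.
The cofactor groups again: −40m²+mq−40m+15q²−24q = −8m(5m+3q) + (5q−8)(5m+3q); both groups contain (5m+3q), giving −(8m−5q+8)(5m+3q).

−(5m+3q)(8m−5q+8)(m−q)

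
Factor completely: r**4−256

(r)⁴ − (4)⁴ = ((r)² − (4)²)((r)² + (4)²); the first factor splits again, the second (r**2+16) is irreducible.

(r+4)(r−4)(r**2+16)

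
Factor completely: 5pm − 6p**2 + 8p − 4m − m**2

−(2p − m)(3p − m − 4)

Group: −3p(2p − m) + (m + 4)(2p − m); both groups contain (2p − m).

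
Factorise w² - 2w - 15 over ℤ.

(w + 3)(w - 5)

Two integers with product -15 and sum -2 are 3 and -5.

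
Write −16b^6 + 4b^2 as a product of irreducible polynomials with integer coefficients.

Every term has a factor of 4b^2; factoring it out leaves −4b^4 + 1.
Recognize a difference of squares with the parts 1 and 2b^2.

−4b^2(2b^2 + 1)(2b^2 − 1)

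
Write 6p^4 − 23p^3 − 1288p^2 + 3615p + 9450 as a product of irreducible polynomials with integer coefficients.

Trying the rational-root candidates, p = −5/3 is a root, so (3p + 5) divides it; the quotient is 2p^3 − 11p^2 − 411p + 1890.
Next, p = 15 is a root, giving the factor (p − 15) and quotient 2p^2 + 19p − 126.
The remaining quadratic factors as (2p − 9)(p + 14).

(2p − 9)(3p + 5)(p + 14)(p − 15)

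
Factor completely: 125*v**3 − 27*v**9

−v**3*(3*v**2 − 5)*(9*v**4 + 15*v**2 + 25)

Pull out the common factor v**3, leaving −27*v**6 + 125.
Recognize a difference of cubes with the parts 5 and 3*v**2.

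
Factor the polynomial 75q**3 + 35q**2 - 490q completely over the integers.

5q(3q - 7)(5q + 14)

Pull out the common factor 5q, then factor the remaining trinomial.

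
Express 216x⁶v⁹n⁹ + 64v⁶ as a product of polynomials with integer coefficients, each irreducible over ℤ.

8v⁶(3x²vn³ + 2)(9x⁴v²n⁶ - 6x²vn³ + 4)

Pull out the common factor 8v⁶, leaving 27x⁶v³n⁹ + 8.
Recognize a sum of cubes with the parts 3x²vn³ and 2.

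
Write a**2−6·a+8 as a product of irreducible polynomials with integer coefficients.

Two integers with product 8 and sum −6 are −2 and −4.

(a−2)·(a−4)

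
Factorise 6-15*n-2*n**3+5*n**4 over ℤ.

Group as (5*n**4-15*n) + (-2*n**3+6) = 5*n*(n**3-3) - 2*(n**3-3).
Both groups share the factor (n**3-3).

(5*n-2)*(n**3-3)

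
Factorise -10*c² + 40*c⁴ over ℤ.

10*c²*(2*c + 1)*(2*c - 1)

Pull out the common factor 10*c²; 4*c² - 1 is a difference of squares.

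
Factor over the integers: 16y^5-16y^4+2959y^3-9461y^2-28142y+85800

By the rational root theorem, y = 13/4 is a root, so (4y-13) is a factor; dividing leaves 4y^4+9y^3+769y^2+134y-6600.
Continuing, y = 11/4 is a root, giving the factor (4y-11) and quotient y^3+5y^2+206y+600.
Next, y = -3 is a root, so (y+3) is a factor; dividing leaves y^2+2y+200.
The quadratic y^2+2y+200 has discriminant -796 < 0 and is irreducible over ℤ.

(4y-11)(4y-13)(y+3)(y^2+2y+200)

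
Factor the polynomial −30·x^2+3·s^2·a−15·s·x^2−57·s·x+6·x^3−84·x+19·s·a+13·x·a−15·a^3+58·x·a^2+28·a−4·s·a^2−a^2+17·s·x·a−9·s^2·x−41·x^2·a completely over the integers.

Group: s·(−9·s·x+3·s·a+3·x^2−16·x·a−21·x+5·a^2+7·a) + (2·x−3·a+4)·(−9·s·x+3·s·a+3·x^2−16·x·a−21·x+5·a^2+7·a); both groups contain (−9·s·x+3·s·a+3·x^2−16·x·a−21·x+5·a^2+7·a), so (s+2·x−3·a+4) is a factor with cofactor −9·s·x+3·s·a+3·x^2−16·x·a−21·x+5·a^2+7·a.
The cofactor groups again: −9·s·x+3·s·a+3·x^2−16·x·a−21·x+5·a^2+7·a = −3·x·(3·s−x+5·a+7) + a·(3·s−x+5·a+7); both groups contain (3·s−x+5·a+7), giving −(3·x−a)·(3·s−x+5·a+7).

−(s+2·x−3·a+4)·(3·x−a)·(3·s−x+5·a+7)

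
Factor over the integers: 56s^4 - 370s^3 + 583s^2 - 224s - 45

By the rational root theorem, s = 5/4 is a root, so (4s - 5) divides it; the quotient is 14s^3 - 75s^2 + 52s + 9.
Then s = -1/7 is a root, giving the factor (7s + 1) and quotient 2s^2 - 11s + 9.
The remaining quadratic factors as (s - 1)(2s - 9).

(2s - 9)(4s - 5)(7s + 1)(s - 1)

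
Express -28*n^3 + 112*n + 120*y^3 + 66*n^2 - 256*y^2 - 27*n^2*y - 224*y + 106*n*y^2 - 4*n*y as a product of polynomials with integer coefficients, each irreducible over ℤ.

-(4*n + 5*y - 14)*(7*n + 12*y + 8)*(n - 2*y)

Group: 7*n*(-4*n^2 + 3*n*y + 14*n + 10*y^2 - 28*y) + (12*y + 8)*(-4*n^2 + 3*n*y + 14*n + 10*y^2 - 28*y); both groups contain (-4*n^2 + 3*n*y + 14*n + 10*y^2 - 28*y), so (7*n + 12*y + 8) is a factor with cofactor -4*n^2 + 3*n*y + 14*n + 10*y^2 - 28*y.
The cofactor groups again: -4*n^2 + 3*n*y + 14*n + 10*y^2 - 28*y = -4*n*(n - 2*y) + (-5*y + 14)*(n - 2*y); both groups contain (n - 2*y), giving -(4*n + 5*y - 14)*(n - 2*y).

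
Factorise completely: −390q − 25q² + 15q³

5q(3q + 13)(q − 6)

Pull out the common factor 5q, then factor the remaining trinomial.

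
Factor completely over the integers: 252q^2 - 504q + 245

7(6q - 5)(6q - 7)

Pull out the common factor 7, then factor the remaining trinomial.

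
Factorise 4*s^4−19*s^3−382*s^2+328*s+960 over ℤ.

(4*s+5)*(s+8)*(s−12)*(s−2)

By the rational root theorem, s = 12 is a root, so (s−12) is a factor; dividing leaves 4*s^3+29*s^2−34*s−80.
Then s = −5/4 is a root, so (4*s+5) divides it; the quotient is s^2+6*s−16.
The remaining quadratic factors as (s−2)(s+8).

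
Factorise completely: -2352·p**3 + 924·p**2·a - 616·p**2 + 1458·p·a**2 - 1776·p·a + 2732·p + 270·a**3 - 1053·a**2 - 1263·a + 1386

-(14·p - 15·a + 11)·(12·p + 3·a - 14)·(14·p + 6·a + 9)

Group: 12·p·(-196·p**2 + 126·p·a - 280·p + 90·a**2 + 69·a - 99) + (3·a - 14)·(-196·p**2 + 126·p·a - 280·p + 90·a**2 + 69·a - 99); both groups contain (-196·p**2 + 126·p·a - 280·p + 90·a**2 + 69·a - 99), so (12·p + 3·a - 14) is a factor with cofactor -196·p**2 + 126·p·a - 280·p + 90·a**2 + 69·a - 99.
The cofactor groups again: -196·p**2 + 126·p·a - 280·p + 90·a**2 + 69·a - 99 = -14·p·(14·p + 6·a + 9) + (15·a - 11)·(14·p + 6·a + 9); both groups contain (14·p + 6·a + 9), giving -(14·p - 15·a + 11)·(14·p + 6·a + 9).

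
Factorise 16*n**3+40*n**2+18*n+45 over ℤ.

Group as (16*n**3+18*n) + (40*n**2+45) = 2*n*(8*n**2+9) + 5*(8*n**2+9).
Both groups share the factor (8*n**2+9).

(2*n+5)*(8*n**2+9)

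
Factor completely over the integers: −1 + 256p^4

(4p)⁴ − (1)⁴ = ((4p)² − (1)²)((4p)² + (1)²); the first factor splits again, the second (16p^2 + 1) is irreducible.

(4p + 1)(4p − 1)(16p^2 + 1)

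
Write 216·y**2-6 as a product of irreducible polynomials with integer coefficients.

6·(6·y+1)·(6·y-1)

Pull out the common factor 6; 36·y**2-1 is a difference of squares.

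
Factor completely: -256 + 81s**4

(3s)⁴ − (4)⁴ = ((3s)² − (4)²)((3s)² + (4)²); the first factor splits again, the second (9s**2 + 16) is irreducible.

(3s + 4)(3s - 4)(9s**2 + 16)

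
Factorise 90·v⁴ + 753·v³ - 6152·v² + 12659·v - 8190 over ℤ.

Testing divisors of the constant over divisors of the leading coefficient, v = 9/5 is a root, so (5·v - 9) is a factor; dividing leaves 18·v³ + 183·v² - 901·v + 910.
Next, v = 13/6 is a root, giving the factor (6·v - 13) and quotient 3·v² + 37·v - 70.
The remaining quadratic factors as (3·v - 5)(v + 14).

(3·v - 5)·(5·v - 9)·(6·v - 13)·(v + 14)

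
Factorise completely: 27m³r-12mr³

Factor out 3mr, leaving 9m²-4r², which is a difference of two squares.

3mr(3m+2r)(3m-2r)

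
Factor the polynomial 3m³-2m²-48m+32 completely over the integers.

(3m-2)(m+4)(m-4)

By the rational root theorem, m = -4 is a root, giving the factor (m+4) and quotient 3m²-14m+8.
The remaining quadratic factors as (m-4)(3m-2).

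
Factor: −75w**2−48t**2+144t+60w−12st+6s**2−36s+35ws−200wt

−(5w−3s+12t)(15w+2s+4t−12)

Group: −15w(5w−3s+12t) + (−2s−4t+12)(5w−3s+12t); both groups contain (5w−3s+12t).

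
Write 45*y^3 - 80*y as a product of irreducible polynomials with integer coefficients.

Pull out the common factor 5*y; 9*y^2 - 16 is a difference of squares.

5*y*(3*y + 4)*(3*y - 4)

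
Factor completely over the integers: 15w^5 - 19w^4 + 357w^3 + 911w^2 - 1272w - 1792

By the rational root theorem, w = 8/5 is a root, giving the factor (5w - 8) and quotient 3w^4 + w^3 + 73w^2 + 299w + 224.
Next, w = -1 is a root, giving the factor (w + 1) and quotient 3w^3 - 2w^2 + 75w + 224.
Next, w = -7/3 is a root, so (3w + 7) divides it; the quotient is w^2 - 3w + 32.
The quadratic w^2 - 3w + 32 has discriminant -119 < 0 and is irreducible over ℤ.

(3w + 7)(5w - 8)(w + 1)(w^2 - 3w + 32)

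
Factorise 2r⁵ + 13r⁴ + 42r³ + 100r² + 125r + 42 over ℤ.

Testing divisors of the constant over divisors of the leading coefficient, r = -3 is a root, so (r + 3) divides it; the quotient is 2r⁴ + 7r³ + 21r² + 37r + 14.
Next, r = -1/2 is a root, so (2r + 1) is a factor; dividing leaves r³ + 3r² + 9r + 14.
Next, r = -2 is a root, so (r + 2) is a factor; dividing leaves r² + r + 7.
The quadratic r² + r + 7 has discriminant -27 < 0 and is irreducible over ℤ.

(2r + 1)(r + 2)(r + 3)(r² + r + 7)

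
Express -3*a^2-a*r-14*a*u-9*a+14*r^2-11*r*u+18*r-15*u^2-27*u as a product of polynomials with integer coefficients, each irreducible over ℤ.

-(3*a+7*r+5*u+9)*(a-2*r+3*u)

Group: -3*a*(a-2*r+3*u) + (-7*r-5*u-9)*(a-2*r+3*u); both groups contain (a-2*r+3*u).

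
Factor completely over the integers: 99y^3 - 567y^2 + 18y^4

Pull out the common factor 9y^2, then factor the remaining trinomial.

9y^2(2y - 7)(y + 9)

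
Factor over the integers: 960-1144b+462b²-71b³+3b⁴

(3b-8)(b-15)(b-2)(b-4)

By the rational root theorem, b = 15 is a root, so (b-15) divides it; the quotient is 3b³-26b²+72b-64.
Continuing, b = 8/3 is a root, giving the factor (3b-8) and quotient b²-6b+8.
The remaining quadratic factors as (b-2)(b-4).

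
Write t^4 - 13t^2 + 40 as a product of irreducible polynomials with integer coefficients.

Substitute u = t^2 to get a quadratic in u, then factor.
t^2 - 5 is irreducible over ℤ (5 is not a perfect square).
t^2 - 8 is irreducible over ℤ (8 is not a perfect square).

(t^2 - 5)(t^2 - 8)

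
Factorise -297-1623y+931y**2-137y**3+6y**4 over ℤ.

(6y+1)(y-11)(y-3)(y-9)

Testing divisors of the constant over divisors of the leading coefficient, y = 11 is a root, so (y-11) divides it; the quotient is 6y**3-71y**2+150y+27.
Next, y = -1/6 is a root, giving the factor (6y+1) and quotient y**2-12y+27.
The remaining quadratic factors as (y-9)(y-3).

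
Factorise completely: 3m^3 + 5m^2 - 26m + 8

(3m - 1)(m + 4)(m - 2)

By the rational root theorem, m = 1/3 is a root, giving the factor (3m - 1) and quotient m^2 + 2m - 8.
The remaining quadratic factors as (m - 2)(m + 4).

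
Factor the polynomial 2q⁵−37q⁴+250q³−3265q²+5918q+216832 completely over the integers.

Testing divisors of the constant over divisors of the leading coefficient, q = 14 is a root, so (q−14) divides it; the quotient is 2q⁴−9q³+124q²−1529q−15488.
Next, q = −11/2 is a root, so (2q+11) is a factor; dividing leaves q³−10q²+117q−1408.
Then q = 11 is a root, so (q−11) divides it; the quotient is q²+q+128.
The quadratic q²+q+128 has discriminant −511 < 0 and is irreducible over ℤ.

(2q+11)(q−11)(q−14)(q²+q+128)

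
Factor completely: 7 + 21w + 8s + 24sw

Group as (24sw + 8s) + (21w + 7) = 8s(3w + 1) + 7(3w + 1).
Both groups share the factor (3w + 1).

(3w + 1)(8s + 7)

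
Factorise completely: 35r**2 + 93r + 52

Need a pair with product 35·52 = 1820 and sum 93: that's 28 and 65.
Split the middle term: 35r**2 + 28r + 65r + 52 = 7r(5r + 4) + 13(5r + 4).

(5r + 4)(7r + 13)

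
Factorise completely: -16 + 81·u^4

(3·u + 2)·(3·u - 2)·(9·u^2 + 4)

Write as (9·u^2)² − (4)², then factor 9·u^2 - 4 once more.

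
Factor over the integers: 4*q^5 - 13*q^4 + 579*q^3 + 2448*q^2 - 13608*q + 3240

By the rational root theorem, q = 3 is a root, giving the factor (q - 3) and quotient 4*q^4 - q^3 + 576*q^2 + 4176*q - 1080.
Next, q = 1/4 is a root, so (4*q - 1) is a factor; dividing leaves q^3 + 144*q + 1080.
Continuing, q = -6 is a root, so (q + 6) divides it; the quotient is q^2 - 6*q + 180.
The quadratic q^2 - 6*q + 180 has discriminant -684 < 0 and is irreducible over ℤ.

(4*q - 1)*(q + 6)*(q - 3)*(q^2 - 6*q + 180)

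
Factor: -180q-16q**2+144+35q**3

Testing divisors of the constant over divisors of the leading coefficient, q = 6/7 is a root, giving the factor (7q-6) and quotient 5q**2+2q-24.
The remaining quadratic factors as (q-2)(5q+12).

(5q+12)(7q-6)(q-2)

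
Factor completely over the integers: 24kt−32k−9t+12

(3t−4)(8k−3)

Group as (24kt−32k) + (−9t+12) = 8k(3t−4) − 3(3t−4).
Both groups share the factor (3t−4).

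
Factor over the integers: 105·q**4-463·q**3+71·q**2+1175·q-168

(3·q-8)·(5·q+7)·(7·q-1)·(q-3)

Testing divisors of the constant over divisors of the leading coefficient, q = 1/7 is a root, so (7·q-1) divides it; the quotient is 15·q**3-64·q**2+q+168.
Continuing, q = 8/3 is a root, so (3·q-8) is a factor; dividing leaves 5·q**2-8·q-21.
The remaining quadratic factors as (q-3)(5·q+7).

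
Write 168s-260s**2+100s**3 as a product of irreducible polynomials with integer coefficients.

Pull out the common factor 4s, then factor the remaining trinomial.

4s(5s-6)(5s-7)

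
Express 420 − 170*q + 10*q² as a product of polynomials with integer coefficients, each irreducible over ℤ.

Pull out the common factor 10, then factor the remaining trinomial.

10*(q − 14)*(q − 3)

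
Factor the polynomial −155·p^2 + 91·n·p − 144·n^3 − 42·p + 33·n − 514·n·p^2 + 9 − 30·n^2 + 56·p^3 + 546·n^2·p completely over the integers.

−(3·n − 7·p + 1)·(6·n − 8·p − 3)·(8·n − p + 3)

Group: 3·n·(−48·n^2 + 70·n·p + 6·n − 8·p^2 + 21·p + 9) + (−7·p + 1)·(−48·n^2 + 70·n·p + 6·n − 8·p^2 + 21·p + 9); both groups contain (−48·n^2 + 70·n·p + 6·n − 8·p^2 + 21·p + 9), so (3·n − 7·p + 1) is a factor with cofactor −48·n^2 + 70·n·p + 6·n − 8·p^2 + 21·p + 9.
The cofactor groups again: −48·n^2 + 70·n·p + 6·n − 8·p^2 + 21·p + 9 = −8·n·(6·n − 8·p − 3) + (p − 3)·(6·n − 8·p − 3); both groups contain (6·n − 8·p − 3), giving −(8·n − p + 3)·(6·n − 8·p − 3).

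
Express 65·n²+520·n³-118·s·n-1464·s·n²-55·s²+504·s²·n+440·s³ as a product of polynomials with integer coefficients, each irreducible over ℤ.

Group: 8·s·(55·s²+118·s·n-65·n²) + (-8·n-1)·(55·s²+118·s·n-65·n²); both groups contain (55·s²+118·s·n-65·n²), so (8·s-8·n-1) is a factor with cofactor 55·s²+118·s·n-65·n².
The cofactor groups again: 55·s²+118·s·n-65·n² = 11·s·(5·s+13·n) - 5·n·(5·s+13·n); both groups contain (5·s+13·n), giving (11·s-5·n)·(5·s+13·n).

(11·s-5·n)·(8·s-8·n-1)·(5·s+13·n)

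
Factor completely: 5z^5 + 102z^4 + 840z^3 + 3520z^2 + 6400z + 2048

(5z + 2)(z + 4)(z + 8)(z^2 + 8z + 32)

By the rational root theorem, z = −2/5 is a root, giving the factor (5z + 2) and quotient z^4 + 20z^3 + 160z^2 + 640z + 1024.
Continuing, z = −8 is a root, so (z + 8) divides it; the quotient is z^3 + 12z^2 + 64z + 128.
Next, z = −4 is a root, so (z + 4) is a factor; dividing leaves z^2 + 8z + 32.
The quadratic z^2 + 8z + 32 has discriminant −64 < 0 and is irreducible over ℤ.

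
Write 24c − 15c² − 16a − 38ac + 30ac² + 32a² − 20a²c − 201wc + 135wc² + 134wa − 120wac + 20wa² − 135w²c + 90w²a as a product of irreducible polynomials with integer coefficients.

Group: 2a(45w² + 10wa − 45wc + 67w − 10ac + 16a + 5c − 8) − 3c(45w² + 10wa − 45wc + 67w − 10ac + 16a + 5c − 8); both groups contain (45w² + 10wa − 45wc + 67w − 10ac + 16a + 5c − 8), so (2a − 3c) is a factor with cofactor 45w² + 10wa − 45wc + 67w − 10ac + 16a + 5c − 8.
The cofactor groups again: 45w² + 10wa − 45wc + 67w − 10ac + 16a + 5c − 8 = 9w(5w − 5c + 8) + (2a − 1)(5w − 5c + 8); both groups contain (5w − 5c + 8), giving (9w + 2a − 1)(5w − 5c + 8).

(5w − 5c + 8)(9w + 2a − 1)(2a − 3c)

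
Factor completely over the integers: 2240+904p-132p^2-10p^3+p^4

(p+10)(p+2)(p-14)(p-8)

Trying the rational-root candidates, p = 14 is a root, so (p-14) is a factor; dividing leaves p^3+4p^2-76p-160.
Next, p = -2 is a root, so (p+2) divides it; the quotient is p^2+2p-80.
The remaining quadratic factors as (p+10)(p-8).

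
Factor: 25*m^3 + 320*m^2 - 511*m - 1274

(5*m + 7)*(5*m - 13)*(m + 14)

Trying the rational-root candidates, m = 13/5 is a root, giving the factor (5*m - 13) and quotient 5*m^2 + 77*m + 98.
The remaining quadratic factors as (m + 14)(5*m + 7).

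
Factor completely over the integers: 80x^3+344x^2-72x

8x(2x+9)(5x-1)

Pull out the common factor 8x, then factor the remaining trinomial.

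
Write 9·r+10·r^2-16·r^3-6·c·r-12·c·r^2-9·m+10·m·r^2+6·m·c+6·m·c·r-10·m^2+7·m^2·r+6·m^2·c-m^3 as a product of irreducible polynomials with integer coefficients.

Group: m·(-m^2+6·m·c+6·m·r-10·m+12·c·r+6·c+16·r^2-10·r-9) - r·(-m^2+6·m·c+6·m·r-10·m+12·c·r+6·c+16·r^2-10·r-9); both groups contain (-m^2+6·m·c+6·m·r-10·m+12·c·r+6·c+16·r^2-10·r-9), so (m-r) is a factor with cofactor -m^2+6·m·c+6·m·r-10·m+12·c·r+6·c+16·r^2-10·r-9.
The cofactor groups again: -m^2+6·m·c+6·m·r-10·m+12·c·r+6·c+16·r^2-10·r-9 = -m·(m+2·r+1) + (6·c+8·r-9)·(m+2·r+1); both groups contain (m+2·r+1), giving -(m-6·c-8·r+9)·(m+2·r+1).

-(m-6·c-8·r+9)·(m+2·r+1)·(m-r)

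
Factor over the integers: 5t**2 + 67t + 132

(5t + 12)(t + 11)

Need a pair with product 5·132 = 660 and sum 67: that's 55 and 12.
Split the middle term: 5t**2 + 55t + 12t + 132 = 5t(t + 11) + 12(t + 11).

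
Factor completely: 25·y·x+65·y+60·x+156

Group as (25·y·x+65·y) + (60·x+156) = 5·y·(5·x+13) + 12·(5·x+13).
Both groups share the factor (5·x+13).

(5·x+13)·(5·y+12)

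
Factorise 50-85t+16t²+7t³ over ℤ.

Among the possible rational roots, t = 5/7 is a root, so (7t-5) is a factor; dividing leaves t²+3t-10.
The remaining quadratic factors as (t+5)(t-2).

(7t-5)(t+5)(t-2)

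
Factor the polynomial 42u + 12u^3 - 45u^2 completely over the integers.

3u(4u - 7)(u - 2)

Pull out the common factor 3u, then factor the remaining trinomial.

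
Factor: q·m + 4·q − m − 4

(m + 4)·(q − 1)

Group as (q·m + 4·q) + (−m − 4) = q·(m + 4) − (m + 4).
Both groups share the factor (m + 4).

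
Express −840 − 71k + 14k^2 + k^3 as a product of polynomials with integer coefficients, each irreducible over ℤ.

Trying the rational-root candidates, k = −15 is a root, so (k + 15) is a factor; dividing leaves k^2 − k − 56.
The remaining quadratic factors as (k + 7)(k − 8).

(k + 15)(k + 7)(k − 8)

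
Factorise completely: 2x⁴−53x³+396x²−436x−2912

(2x−13)(x+2)(x−14)(x−8)

Trying the rational-root candidates, x = 14 is a root, giving the factor (x−14) and quotient 2x³−25x²+46x+208.
Continuing, x = −2 is a root, giving the factor (x+2) and quotient 2x²−29x+104.
The remaining quadratic factors as (2x−13)(x−8).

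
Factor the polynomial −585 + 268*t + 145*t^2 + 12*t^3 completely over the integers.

Testing divisors of the constant over divisors of the leading coefficient, t = −9 is a root, giving the factor (t + 9) and quotient 12*t^2 + 37*t − 65.
The remaining quadratic factors as (3*t + 13)(4*t − 5).

(3*t + 13)*(4*t − 5)*(t + 9)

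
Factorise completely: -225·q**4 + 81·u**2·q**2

Pull out the common factor 9·q**2; 9·u**2 - 25·q**2 is a difference of squares.

9·q**2·(3·u - 5·q)·(3·u + 5·q)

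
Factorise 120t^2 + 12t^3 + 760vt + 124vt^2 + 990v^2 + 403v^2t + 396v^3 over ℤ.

Group: 4v(99v^2 + 76vt + 12t^2) + (t + 10)(99v^2 + 76vt + 12t^2); both groups contain (99v^2 + 76vt + 12t^2), so (4v + t + 10) is a factor with cofactor 99v^2 + 76vt + 12t^2.
The cofactor groups again: 99v^2 + 76vt + 12t^2 = 9v(11v + 6t) + 2t(11v + 6t); both groups contain (11v + 6t), giving (9v + 2t)(11v + 6t).

(9v + 2t)(11v + 6t)(4v + t + 10)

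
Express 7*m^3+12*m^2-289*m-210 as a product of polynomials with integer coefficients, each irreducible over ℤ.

(7*m+5)*(m+7)*(m-6)

Testing divisors of the constant over divisors of the leading coefficient, m = 6 is a root, giving the factor (m-6) and quotient 7*m^2+54*m+35.
The remaining quadratic factors as (7*m+5)(m+7).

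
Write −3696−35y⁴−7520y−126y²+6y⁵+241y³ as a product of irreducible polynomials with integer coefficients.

(2y+1)(3y+11)(y−6)(y²−4y+56)

Trying the rational-root candidates, y = −1/2 is a root, so (2y+1) is a factor; dividing leaves 3y⁴−19y³+130y²−128y−3696.
Continuing, y = −11/3 is a root, so (3y+11) divides it; the quotient is y³−10y²+80y−336.
Continuing, y = 6 is a root, so (y−6) divides it; the quotient is y²−4y+56.
The quadratic y²−4y+56 has discriminant −208 < 0 and is irreducible over ℤ.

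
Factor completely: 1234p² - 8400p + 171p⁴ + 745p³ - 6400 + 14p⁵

Trying the rational-root candidates, p = -5/7 is a root, giving the factor (7p + 5) and quotient 2p⁴ + 23p³ + 90p² + 112p - 1280.
Then p = -8 is a root, so (p + 8) is a factor; dividing leaves 2p³ + 7p² + 34p - 160.
Then p = 5/2 is a root, so (2p - 5) divides it; the quotient is p² + 6p + 32.
The quadratic p² + 6p + 32 has discriminant -92 < 0 and is irreducible over ℤ.

(2p - 5)(7p + 5)(p + 8)(p² + 6p + 32)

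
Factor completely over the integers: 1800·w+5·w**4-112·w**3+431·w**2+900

Testing divisors of the constant over divisors of the leading coefficient, w = 15 is a root, so (w-15) divides it; the quotient is 5·w**3-37·w**2-124·w-60.
Continuing, w = 10 is a root, so (w-10) divides it; the quotient is 5·w**2+13·w+6.
The remaining quadratic factors as (5·w+3)(w+2).

(5·w+3)·(w+2)·(w-10)·(w-15)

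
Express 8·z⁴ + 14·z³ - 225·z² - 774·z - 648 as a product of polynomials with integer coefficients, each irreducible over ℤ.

By the rational root theorem, z = -9/4 is a root, so (4·z + 9) divides it; the quotient is 2·z³ - z² - 54·z - 72.
Next, z = -4 is a root, so (z + 4) divides it; the quotient is 2·z² - 9·z - 18.
The remaining quadratic factors as (2·z + 3)(z - 6).

(2·z + 3)·(4·z + 9)·(z + 4)·(z - 6)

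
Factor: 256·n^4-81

(4·n+3)·(4·n-3)·(16·n^2+9)

Write as (16·n^2)² − (9)², then factor 16·n^2-9 once more.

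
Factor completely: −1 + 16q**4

Write as (4q**2)² − (1)², then factor 4q**2 − 1 once more.

(2q + 1)(2q − 1)(4q**2 + 1)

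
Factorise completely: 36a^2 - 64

Every term has a factor of 4. Then 9a^2 - 16 = (3a)² − (4)².

4(3a + 4)(3a - 4)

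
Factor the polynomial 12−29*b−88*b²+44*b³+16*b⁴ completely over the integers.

Trying the rational-root candidates, b = −4 is a root, so (b+4) is a factor; dividing leaves 16*b³−20*b²−8*b+3.
Continuing, b = −1/2 is a root, so (2*b+1) divides it; the quotient is 8*b²−14*b+3.
The remaining quadratic factors as (2*b−3)(4*b−1).

(2*b+1)*(2*b−3)*(4*b−1)*(b+4)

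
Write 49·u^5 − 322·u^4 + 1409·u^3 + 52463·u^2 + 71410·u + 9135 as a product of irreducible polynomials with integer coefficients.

Trying the rational-root candidates, u = −1/7 is a root, giving the factor (7·u + 1) and quotient 7·u^4 − 47·u^3 + 208·u^2 + 7465·u + 9135.
Then u = −9/7 is a root, so (7·u + 9) is a factor; dividing leaves u^3 − 8·u^2 + 40·u + 1015.
Next, u = −7 is a root, giving the factor (u + 7) and quotient u^2 − 15·u + 145.
The quadratic u^2 − 15·u + 145 has discriminant −355 < 0 and is irreducible over ℤ.

(7·u + 1)·(7·u + 9)·(u + 7)·(u^2 − 15·u + 145)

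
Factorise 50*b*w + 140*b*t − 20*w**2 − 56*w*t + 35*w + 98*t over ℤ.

Group: 10*b*(5*w + 14*t) + (−4*w + 7)*(5*w + 14*t); both groups contain (5*w + 14*t).

(10*b − 4*w + 7)*(5*w + 14*t)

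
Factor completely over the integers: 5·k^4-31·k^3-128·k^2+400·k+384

By the rational root theorem, k = 3 is a root, so (k-3) is a factor; dividing leaves 5·k^3-16·k^2-176·k-128.
Next, k = -4/5 is a root, so (5·k+4) divides it; the quotient is k^2-4·k-32.
The remaining quadratic factors as (k+4)(k-8).

(5·k+4)·(k+4)·(k-3)·(k-8)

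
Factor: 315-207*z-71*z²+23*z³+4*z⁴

Among the possible rational roots, z = -7 is a root, so (z+7) divides it; the quotient is 4*z³-5*z²-36*z+45.
Next, z = 3 is a root, so (z-3) divides it; the quotient is 4*z²+7*z-15.
The remaining quadratic factors as (z+3)(4*z-5).

(4*z-5)*(z+3)*(z+7)*(z-3)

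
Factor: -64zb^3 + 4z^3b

4bz(z - 4b)(z + 4b)

Pull out the common factor 4zb; z^2 - 16b^2 is a difference of squares.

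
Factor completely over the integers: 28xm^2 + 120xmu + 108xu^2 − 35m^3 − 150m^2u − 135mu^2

Group: m(28xm + 36xu − 35m^2 − 45mu) + 3u(28xm + 36xu − 35m^2 − 45mu); both groups contain (28xm + 36xu − 35m^2 − 45mu), so (m + 3u) is a factor with cofactor 28xm + 36xu − 35m^2 − 45mu.
The cofactor groups again: 28xm + 36xu − 35m^2 − 45mu = 7m(4x − 5m) + 9u(4x − 5m); both groups contain (4x − 5m), giving (7m + 9u)(4x − 5m).

(4x − 5m)(7m + 9u)(m + 3u)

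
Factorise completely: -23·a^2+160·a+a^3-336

(a-12)·(a-4)·(a-7)

By the rational root theorem, a = 4 is a root, so (a-4) divides it; the quotient is a^2-19·a+84.
The remaining quadratic factors as (a-7)(a-12).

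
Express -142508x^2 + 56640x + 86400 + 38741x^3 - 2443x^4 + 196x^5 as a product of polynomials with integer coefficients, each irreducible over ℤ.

Trying the rational-root candidates, x = 15/4 is a root, giving the factor (4x - 15) and quotient 49x^4 - 427x^3 + 8084x^2 - 5312x - 5760.
Continuing, x = -4/7 is a root, so (7x + 4) is a factor; dividing leaves 7x^3 - 65x^2 + 1192x - 1440.
Then x = 9/7 is a root, so (7x - 9) is a factor; dividing leaves x^2 - 8x + 160.
The quadratic x^2 - 8x + 160 has discriminant -576 < 0 and is irreducible over ℤ.

(4x - 15)(7x + 4)(7x - 9)(x^2 - 8x + 160)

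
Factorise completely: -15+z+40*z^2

Need a pair with product 40·(-15) = -600 and sum 1: that's 25 and -24.
Split the middle term: 40*z^2+25*z - 24*z-15 = 5*z*(8*z+5) - 3*(8*z+5).

(5*z-3)*(8*z+5)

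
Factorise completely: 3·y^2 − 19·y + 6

(3·y − 1)·(y − 6)

Need a pair with product 3·6 = 18 and sum −19: that's −1 and −18.
Split the middle term: 3·y^2 − y − 18·y + 6 = y·(3·y − 1) − 6·(3·y − 1).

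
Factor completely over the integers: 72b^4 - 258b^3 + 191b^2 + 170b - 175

Testing divisors of the constant over divisors of the leading coefficient, b = -5/6 is a root, so (6b + 5) divides it; the quotient is 12b^3 - 53b^2 + 76b - 35.
Continuing, b = 5/3 is a root, so (3b - 5) divides it; the quotient is 4b^2 - 11b + 7.
The remaining quadratic factors as (b - 1)(4b - 7).

(3b - 5)(4b - 7)(6b + 5)(b - 1)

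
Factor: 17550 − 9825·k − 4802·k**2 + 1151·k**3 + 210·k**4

Trying the rational-root candidates, k = −15/2 is a root, so (2·k + 15) divides it; the quotient is 105·k**3 − 212·k**2 − 811·k + 1170.
Then k = 9/7 is a root, so (7·k − 9) is a factor; dividing leaves 15·k**2 − 11·k − 130.
The remaining quadratic factors as (5·k + 13)(3·k − 10).

(2·k + 15)·(3·k − 10)·(5·k + 13)·(7·k − 9)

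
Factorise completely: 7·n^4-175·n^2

Pull out the common factor 7·n^2; n^2-25 is a difference of squares.

7·n^2·(n+5)·(n-5)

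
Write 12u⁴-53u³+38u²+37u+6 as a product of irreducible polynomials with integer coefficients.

(3u+1)(4u+1)(u-2)(u-3)

By the rational root theorem, u = -1/3 is a root, giving the factor (3u+1) and quotient 4u³-19u²+19u+6.
Continuing, u = 3 is a root, so (u-3) divides it; the quotient is 4u²-7u-2.
The remaining quadratic factors as (u-2)(4u+1).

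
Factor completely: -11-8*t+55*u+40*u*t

Group as (40*u*t+55*u) + (-8*t-11) = 5*u*(8*t+11) - (8*t+11).
Both groups share the factor (8*t+11).

(5*u-1)*(8*t+11)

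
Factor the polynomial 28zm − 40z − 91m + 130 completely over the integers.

(4z − 13)(7m − 10)

Group as (28zm − 40z) + (−91m + 130) = 4z(7m − 10) − 13(7m − 10).
Both groups share the factor (7m − 10).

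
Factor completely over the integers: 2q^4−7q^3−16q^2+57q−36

(2q−3)(q+3)(q−1)(q−4)

Testing divisors of the constant over divisors of the leading coefficient, q = 1 is a root, so (q−1) is a factor; dividing leaves 2q^3−5q^2−21q+36.
Then q = 4 is a root, giving the factor (q−4) and quotient 2q^2+3q−9.
The remaining quadratic factors as (q+3)(2q−3).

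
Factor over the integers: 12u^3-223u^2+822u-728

(3u-4)(4u-13)(u-14)

Among the possible rational roots, u = 14 is a root, so (u-14) divides it; the quotient is 12u^2-55u+52.
The remaining quadratic factors as (3u-4)(4u-13).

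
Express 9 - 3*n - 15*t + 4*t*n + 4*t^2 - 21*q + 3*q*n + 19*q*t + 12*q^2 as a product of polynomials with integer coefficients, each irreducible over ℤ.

Group: 4*q*(3*q + 4*t - 3) + (t + n - 3)*(3*q + 4*t - 3); both groups contain (3*q + 4*t - 3).

(3*q + 4*t - 3)*(4*q + t + n - 3)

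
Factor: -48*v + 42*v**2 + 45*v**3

3*v*(3*v - 2)*(5*v + 8)

Pull out the common factor 3*v, then factor the remaining trinomial.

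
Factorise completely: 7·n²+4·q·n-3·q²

Group: -q·(3·q-7·n) - n·(3·q-7·n); both groups contain (3·q-7·n).

-(3·q-7·n)·(q+n)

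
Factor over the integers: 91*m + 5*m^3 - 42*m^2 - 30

(5*m - 2)*(m - 3)*(m - 5)

Trying the rational-root candidates, m = 5 is a root, so (m - 5) is a factor; dividing leaves 5*m^2 - 17*m + 6.
The remaining quadratic factors as (m - 3)(5*m - 2).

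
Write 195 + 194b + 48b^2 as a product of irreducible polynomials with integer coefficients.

Need a pair with product 48·195 = 9360 and sum 194: that's 104 and 90.
Split the middle term: 48b^2 + 104b + 90b + 195 = 8b(6b + 13) + 15(6b + 13).

(6b + 13)(8b + 15)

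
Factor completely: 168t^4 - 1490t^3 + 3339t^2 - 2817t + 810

(4t - 3)(6t - 5)(7t - 9)(t - 6)

Among the possible rational roots, t = 6 is a root, so (t - 6) is a factor; dividing leaves 168t^3 - 482t^2 + 447t - 135.
Next, t = 9/7 is a root, giving the factor (7t - 9) and quotient 24t^2 - 38t + 15.
The remaining quadratic factors as (4t - 3)(6t - 5).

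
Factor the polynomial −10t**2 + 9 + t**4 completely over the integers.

(t + 1)(t + 3)(t − 1)(t − 3)

Substitute u = t**2 to get a quadratic in u, then factor.
t**2 − 1 is a difference of squares.
t**2 − 9 is a difference of squares.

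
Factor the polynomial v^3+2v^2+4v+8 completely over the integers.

Group as (v^3+4v) + (2v^2+8) = v(v^2+4) + 2(v^2+4).
Both groups share the factor (v^2+4).

(v+2)(v^2+4)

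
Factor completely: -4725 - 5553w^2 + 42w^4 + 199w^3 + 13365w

By the rational root theorem, w = 3/7 is a root, so (7w - 3) is a factor; dividing leaves 6w^3 + 31w^2 - 780w + 1575.
Next, w = 15/2 is a root, so (2w - 15) is a factor; dividing leaves 3w^2 + 38w - 105.
The remaining quadratic factors as (3w - 7)(w + 15).

(2w - 15)(3w - 7)(7w - 3)(w + 15)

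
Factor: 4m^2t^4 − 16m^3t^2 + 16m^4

Factor out 4m^2 first: what remains is 4m^2 − 4mt^2 + t^4.
Recognize a perfect-square trinomial with the parts t^2 and 2m.

4m^2(2m − t^2)^2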